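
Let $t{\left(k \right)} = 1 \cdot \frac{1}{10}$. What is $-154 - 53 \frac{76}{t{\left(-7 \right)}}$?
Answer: $-40434$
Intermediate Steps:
$t{\left(k \right)} = \frac{1}{10}$ ($t{\left(k \right)} = 1 \cdot \frac{1}{10} = \frac{1}{10}$)
$-154 - 53 \frac{76}{t{\left(-7 \right)}} = -154 - 53 \cdot 76 \frac{1}{\frac{1}{10}} = -154 - 53 \cdot 76 \cdot 10 = -154 - 40280 = -40434$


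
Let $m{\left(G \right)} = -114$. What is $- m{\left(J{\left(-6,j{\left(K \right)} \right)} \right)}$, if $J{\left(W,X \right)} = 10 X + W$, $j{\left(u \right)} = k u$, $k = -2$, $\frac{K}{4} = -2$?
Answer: $114$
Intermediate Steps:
$K = -8$ ($K = 4 \left(-2\right) = -8$)
$j{\left(u \right)} = - 2 u$
$J{\left(W,X \right)} = W + 10 X$
$- m{\left(J{\left(-6,j{\left(K \right)} \right)} \right)} = \left(-1\right) \left(-114\right) = 114$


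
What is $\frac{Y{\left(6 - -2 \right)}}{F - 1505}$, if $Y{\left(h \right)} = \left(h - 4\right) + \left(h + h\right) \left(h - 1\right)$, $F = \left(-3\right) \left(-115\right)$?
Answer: $- \frac{1}{10} \approx -0.1$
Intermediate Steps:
$F = 345$
$Y{\left(h \right)} = -4 + h + 2 h \left(-1 + h\right)$ ($Y{\left(h \right)} = \left(-4 + h\right) + 2 h \left(-1 + h\right) = -4 + h + 2 h \left(-1 + h\right)$)
$\frac{Y{\left(6 - -2 \right)}}{F - 1505} = \frac{-4 - \left(6 - -2\right) + 2 \left(6 - -2\right)^{2}}{345 - 1505} = \frac{-4 - \left(6 + 2\right) + 2 \left(6 + 2\right)^{2}}{-1160} = - \frac{-4 - 8 + 2 \cdot 8^{2}}{1160} = - \frac{-4 - 8 + 2 \cdot 64}{1160} = - \frac{-4 - 8 + 128}{1160} = \left(- \frac{1}{1160}\right) 116 = - \frac{1}{10}$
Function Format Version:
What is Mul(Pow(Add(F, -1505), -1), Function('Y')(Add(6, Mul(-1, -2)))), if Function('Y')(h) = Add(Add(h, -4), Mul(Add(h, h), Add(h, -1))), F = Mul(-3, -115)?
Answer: Rational(-1, 10) ≈ -0.10000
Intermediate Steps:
F = 345
Function('Y')(h) = Add(-4, h, Mul(2, h, Add(-1, h))) (Function('Y')(h) = Add(Add(-4, h), Mul(Mul(2, h), Add(-1, h))) = Add(Add(-4, h), Mul(2, h, Add(-1, h))) = Add(-4, h, Mul(2, h, Add(-1, h))))
Mul(Pow(Add(F, -1505), -1), Function('Y')(Add(6, Mul(-1, -2)))) = Mul(Pow(Add(345, -1505), -1), Add(-4, Mul(-1, Add(6, Mul(-1, -2))), Mul(2, Pow(Add(6, Mul(-1, -2)), 2)))) = Mul(Pow(-1160, -1), Add(-4, Mul(-1, Add(6, 2)), Mul(2, Pow(Add(6, 2), 2)))) = Mul(Rational(-1, 1160), Add(-4, Mul(-1, 8), Mul(2, Pow(8, 2)))) = Mul(Rational(-1, 1160), Add(-4, -8, Mul(2, 64))) = Mul(Rational(-1, 1160), Add(-4, -8, 128)) = Mul(Rational(-1, 1160), 116) = Rational(-1, 10)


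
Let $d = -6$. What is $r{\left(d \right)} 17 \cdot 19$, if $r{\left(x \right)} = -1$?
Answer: $-323$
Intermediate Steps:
$r{\left(d \right)} 17 \cdot 19 = \left(-1\right) 17 \cdot 19 = \left(-17\right) 19 = -323$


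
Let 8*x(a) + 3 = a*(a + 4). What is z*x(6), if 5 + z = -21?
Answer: -741/4 ≈ -185.25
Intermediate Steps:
z = -26 (z = -5 - 21 = -26)
x(a) = -3/8 + a*(4 + a)/8 (x(a) = -3/8 + (a*(a + 4))/8 = -3/8 + (a*(4 + a))/8 = -3/8 + a*(4 + a)/8)
z*x(6) = -26*(-3/8 + (1/2)*6 + (1/8)*6**2) = -26*(-3/8 + 3 + (1/8)*36) = -26*(-3/8 + 3 + 9/2) = -26*57/8 = -741/4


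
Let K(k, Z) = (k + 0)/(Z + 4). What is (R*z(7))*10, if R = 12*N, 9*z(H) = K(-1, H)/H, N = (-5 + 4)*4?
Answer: 160/231 ≈ 0.69264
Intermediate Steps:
N = -4 (N = -1*4 = -4)
K(k, Z) = k/(4 + Z)
z(H) = -1/(9*H*(4 + H)) (z(H) = ((-1/(4 + H))/H)/9 = (-1/(H*(4 + H)))/9 = -1/(9*H*(4 + H)))
R = -48 (R = 12*(-4) = -48)
(R*z(7))*10 = -(-16)/(3*7*(4 + 7))*10 = -(-16)/(3*7*11)*10 = -48*(-1/693)*10 = (16/231)*10 = 160/231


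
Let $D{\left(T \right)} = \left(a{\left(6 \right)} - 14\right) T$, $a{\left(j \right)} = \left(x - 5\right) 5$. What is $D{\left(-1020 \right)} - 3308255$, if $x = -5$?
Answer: $-3242975$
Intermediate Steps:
$a{\left(j \right)} = -50$ ($a{\left(j \right)} = \left(-5 - 5\right) 5 = \left(-10\right) 5 = -50$)
$D{\left(T \right)} = - 64 T$ ($D{\left(T \right)} = \left(-50 - 14\right) T = - 64 T$)
$D{\left(-1020 \right)} - 3308255 = \left(-64\right) \left(-1020\right) - 3308255 = 65280 - 3308255 = -3242975$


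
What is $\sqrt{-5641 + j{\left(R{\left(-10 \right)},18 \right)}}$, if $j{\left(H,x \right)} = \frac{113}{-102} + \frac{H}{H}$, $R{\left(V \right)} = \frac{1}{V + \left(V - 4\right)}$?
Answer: $\frac{i \sqrt{58690086}}{102} \approx 75.107 i$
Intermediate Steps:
$R{\left(V \right)} = \frac{1}{-4 + 2 V}$ ($R{\left(V \right)} = \frac{1}{V + \left(-4 + V\right)} = \frac{1}{-4 + 2 V}$)
$j{\left(H,x \right)} = - \frac{11}{102}$ ($j{\left(H,x \right)} = 113 \left(- \frac{1}{102}\right) + 1 = - \frac{113}{102} + 1 = - \frac{11}{102}$)
$\sqrt{-5641 + j{\left(R{\left(-10 \right)},18 \right)}} = \sqrt{-5641 - \frac{11}{102}} = \sqrt{- \frac{575393}{102}} = \frac{i \sqrt{58690086}}{102}$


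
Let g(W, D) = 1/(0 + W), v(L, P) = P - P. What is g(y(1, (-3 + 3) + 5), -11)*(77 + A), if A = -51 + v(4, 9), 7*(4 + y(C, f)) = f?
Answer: -182/23 ≈ -7.9130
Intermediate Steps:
v(L, P) = 0
y(C, f) = -4 + f/7
g(W, D) = 1/W
A = -51 (A = -51 + 0 = -51)
g(y(1, (-3 + 3) + 5), -11)*(77 + A) = (77 - 51)/(-4 + ((-3 + 3) + 5)/7) = 26/(-4 + (0 + 5)/7) = 26/(-4 + (1/7)*5) = 26/(-4 + 5/7) = 26/(-23/7) = -7/23*26 = -182/23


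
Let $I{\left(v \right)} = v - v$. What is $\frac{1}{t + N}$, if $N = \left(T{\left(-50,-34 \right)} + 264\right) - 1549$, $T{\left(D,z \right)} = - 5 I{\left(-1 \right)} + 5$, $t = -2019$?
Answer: $- \frac{1}{3299} \approx -0.00030312$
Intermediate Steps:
$I{\left(v \right)} = 0$
$T{\left(D,z \right)} = 5$ ($T{\left(D,z \right)} = \left(-5\right) 0 + 5 = 0 + 5 = 5$)
$N = -1280$ ($N = \left(5 + 264\right) - 1549 = 269 - 1549 = -1280$)
$\frac{1}{t + N} = \frac{1}{-2019 - 1280} = \frac{1}{-3299} = - \frac{1}{3299}$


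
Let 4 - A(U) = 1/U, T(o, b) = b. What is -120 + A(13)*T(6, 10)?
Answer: -1050/13 ≈ -80.769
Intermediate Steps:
A(U) = 4 - 1/U
-120 + A(13)*T(6, 10) = -120 + (4 - 1/13)*10 = -120 + (51/13)*10 = -120 + 510/13 = -1050/13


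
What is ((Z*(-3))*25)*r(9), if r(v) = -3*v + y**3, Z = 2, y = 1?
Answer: 3900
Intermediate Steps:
r(v) = 1 - 3*v (r(v) = -3*v + 1**3 = -3*v + 1 = 1 - 3*v)
((Z*(-3))*25)*r(9) = ((2*(-3))*25)*(1 - 3*9) = (-6*25)*(1 - 27) = -150*(-26) = 3900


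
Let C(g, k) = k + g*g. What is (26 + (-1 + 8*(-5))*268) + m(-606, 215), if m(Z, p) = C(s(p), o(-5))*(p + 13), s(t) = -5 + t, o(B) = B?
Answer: 10042698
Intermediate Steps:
C(g, k) = k + g²
m(Z, p) = (-5 + (-5 + p)²)*(13 + p) (m(Z, p) = (-5 + (-5 + p)²)*(p + 13) = (-5 + (-5 + p)²)*(13 + p))
(26 + (-1 + 8*(-5))*268) + m(-606, 215) = (26 + (-1 + 8*(-5))*268) + (-5 + (-5 + 215)²)*(13 + 215) = (26 + (-1 - 40)*268) + (-5 + 210²)*228 = (26 - 41*268) + (-5 + 44100)*228 = (26 - 10988) + 44095*228 = -10962 + 10053660 = 10042698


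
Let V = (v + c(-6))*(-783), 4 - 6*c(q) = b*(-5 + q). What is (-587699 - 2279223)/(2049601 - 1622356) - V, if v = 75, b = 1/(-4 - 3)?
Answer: 50445003701/854490 ≈ 59035.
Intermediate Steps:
b = -⅐ (b = 1/(-7) = -⅐ ≈ -0.14286)
c(q) = 23/42 + q/42 (c(q) = ⅔ - (-1)*(-5 + q)/42 = ⅔ - (5/7 - q/7)/6 = ⅔ + (-5/42 + q/42) = 23/42 + q/42)
V = -826587/14 (V = (75 + (23/42 + (1/42)*(-6)))*(-783) = (75 + (23/42 - ⅐))*(-783) = (75 + 17/42)*(-783) = (3167/42)*(-783) = -826587/14 ≈ -59042.)
(-587699 - 2279223)/(2049601 - 1622356) - V = (-587699 - 2279223)/(2049601 - 1622356) - 1*(-826587/14) = -2866922/427245 + 826587/14 = 50445003701/854490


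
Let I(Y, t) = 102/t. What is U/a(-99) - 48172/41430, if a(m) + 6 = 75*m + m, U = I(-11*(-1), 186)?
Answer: -374849809/322366830 ≈ -1.1628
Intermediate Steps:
U = 17/31 (U = 102/186 = 102*(1/186) = 17/31 ≈ 0.54839)
a(m) = -6 + 76*m (a(m) = -6 + (75*m + m) = -6 + 76*m)
U/a(-99) - 48172/41430 = 17/(31*(-6 + 76*(-99))) - 48172/41430 = 17/(31*(-6 - 7524)) - 48172*1/41430 = (17/31)/(-7530) - 24086/20715 = (17/31)*(-1/7530) - 24086/20715 = -17/233430 - 24086/20715 = -374849809/322366830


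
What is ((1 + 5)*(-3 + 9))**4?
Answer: 1679616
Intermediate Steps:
((1 + 5)*(-3 + 9))**4 = (6*6)**4 = 36**4 = 1679616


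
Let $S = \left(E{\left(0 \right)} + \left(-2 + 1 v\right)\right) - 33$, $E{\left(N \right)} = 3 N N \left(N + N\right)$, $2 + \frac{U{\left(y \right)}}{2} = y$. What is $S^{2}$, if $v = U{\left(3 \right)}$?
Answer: $1089$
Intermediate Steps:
$U{\left(y \right)} = -4 + 2 y$
$v = 2$ ($v = -4 + 2 \cdot 3 = -4 + 6 = 2$)
$E{\left(N \right)} = 6 N^{3}$ ($E{\left(N \right)} = 3 N^{2} \cdot 2 N = 6 N^{3}$)
$S = -33$ ($S = \left(6 \cdot 0^{3} + \left(-2 + 1 \cdot 2\right)\right) - 33 = \left(6 \cdot 0 + \left(-2 + 2\right)\right) - 33 = \left(0 + 0\right) - 33 = 0 - 33 = -33$)
$S^{2} = \left(-33\right)^{2} = 1089$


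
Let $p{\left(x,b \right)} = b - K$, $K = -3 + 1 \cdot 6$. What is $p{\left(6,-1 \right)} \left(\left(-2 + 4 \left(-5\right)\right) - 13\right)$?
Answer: $140$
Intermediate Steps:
$K = 3$ ($K = -3 + 6 = 3$)
$p{\left(x,b \right)} = -3 + b$ ($p{\left(x,b \right)} = b - 3 = -3 + b$)
$p{\left(6,-1 \right)} \left(\left(-2 + 4 \left(-5\right)\right) - 13\right) = \left(-3 - 1\right) \left(\left(-2 + 4 \left(-5\right)\right) - 13\right) = - 4 \left(\left(-2 - 20\right) - 13\right) = - 4 \left(-22 - 13\right) = \left(-4\right) \left(-35\right) = 140$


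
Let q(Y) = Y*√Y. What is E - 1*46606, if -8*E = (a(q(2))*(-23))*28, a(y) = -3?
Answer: -93695/2 ≈ -46848.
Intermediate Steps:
q(Y) = Y^(3/2)
E = -483/2 (E = -(-3*(-23))*28/8 = -69*28/8 = -⅛*1932 = -483/2 ≈ -241.50)
E - 1*46606 = -483/2 - 1*46606 = -483/2 - 46606 = -93695/2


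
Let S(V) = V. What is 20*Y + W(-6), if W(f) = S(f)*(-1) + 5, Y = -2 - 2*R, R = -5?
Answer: 171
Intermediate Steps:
Y = 8 (Y = -2 - 2*(-5) = -2 + 10 = 8)
W(f) = 5 - f (W(f) = f*(-1) + 5 = -f + 5 = 5 - f)
20*Y + W(-6) = 20*8 + (5 - 1*(-6)) = 160 + (5 + 6) = 160 + 11 = 171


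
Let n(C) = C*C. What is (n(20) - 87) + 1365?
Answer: 1678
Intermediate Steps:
n(C) = C²
(n(20) - 87) + 1365 = (20² - 87) + 1365 = (400 - 87) + 1365 = 313 + 1365 = 1678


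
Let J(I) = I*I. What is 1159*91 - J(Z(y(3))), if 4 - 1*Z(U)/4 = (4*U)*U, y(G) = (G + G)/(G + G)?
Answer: 105469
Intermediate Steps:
y(G) = 1 (y(G) = (2*G)/((2*G)) = (2*G)*(1/(2*G)) = 1)
Z(U) = 16 - 16*U² (Z(U) = 16 - 4*4*U*U = 16 - 16*U²)
J(I) = I²
1159*91 - J(Z(y(3))) = 1159*91 - (16 - 16*1²)² = 105469 - (16 - 16*1)² = 105469 - (16 - 16)² = 105469 - 1*0² = 105469 - 1*0 = 105469 + 0 = 105469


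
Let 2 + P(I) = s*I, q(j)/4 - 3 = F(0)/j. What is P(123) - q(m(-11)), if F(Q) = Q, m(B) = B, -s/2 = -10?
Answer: 2446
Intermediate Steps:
s = 20 (s = -2*(-10) = 20)
q(j) = 12 (q(j) = 12 + 4*(0/j) = 12 + 4*0 = 12 + 0 = 12)
P(I) = -2 + 20*I
P(123) - q(m(-11)) = (-2 + 20*123) - 1*12 = (-2 + 2460) - 12 = 2458 - 12 = 2446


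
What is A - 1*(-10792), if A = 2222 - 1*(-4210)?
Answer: 17224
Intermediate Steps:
A = 6432 (A = 2222 + 4210 = 6432)
A - 1*(-10792) = 6432 - 1*(-10792) = 6432 + 10792 = 17224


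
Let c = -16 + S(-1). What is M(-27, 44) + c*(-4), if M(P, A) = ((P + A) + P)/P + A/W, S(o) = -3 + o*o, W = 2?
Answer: 2548/27 ≈ 94.370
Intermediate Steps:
S(o) = -3 + o²
c = -18 (c = -16 + (-3 + (-1)²) = -16 + (-3 + 1) = -16 - 2 = -18)
M(P, A) = A/2 + (A + 2*P)/P (M(P, A) = ((P + A) + P)/P + A/2 = ((A + P) + P)/P + A*(½) = (A + 2*P)/P + A/2 = A/2 + (A + 2*P)/P)
M(-27, 44) + c*(-4) = (2 + (½)*44 + 44/(-27)) - 18*(-4) = (2 + 22 + 44*(-1/27)) + 72 = (2 + 22 - 44/27) + 72 = 604/27 + 72 = 2548/27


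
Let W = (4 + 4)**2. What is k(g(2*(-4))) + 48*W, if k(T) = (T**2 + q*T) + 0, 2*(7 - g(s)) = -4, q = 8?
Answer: 3225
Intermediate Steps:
g(s) = 9 (g(s) = 7 - 1/2*(-4) = 7 + 2 = 9)
W = 64 (W = 8**2 = 64)
k(T) = T**2 + 8*T (k(T) = (T**2 + 8*T) + 0 = T**2 + 8*T)
k(g(2*(-4))) + 48*W = 9*(8 + 9) + 48*64 = 9*17 + 3072 = 153 + 3072 = 3225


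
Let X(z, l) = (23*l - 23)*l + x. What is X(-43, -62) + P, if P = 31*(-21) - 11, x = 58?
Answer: 89234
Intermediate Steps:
X(z, l) = 58 + l*(-23 + 23*l) (X(z, l) = (23*l - 23)*l + 58 = (-23 + 23*l)*l + 58 = l*(-23 + 23*l) + 58 = 58 + l*(-23 + 23*l))
P = -662 (P = -651 - 11 = -662)
X(-43, -62) + P = (58 - 23*(-62) + 23*(-62)²) - 662 = (58 + 1426 + 23*3844) - 662 = (58 + 1426 + 88412) - 662 = 89896 - 662 = 89234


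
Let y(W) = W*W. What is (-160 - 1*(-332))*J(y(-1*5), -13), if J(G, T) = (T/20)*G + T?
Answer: -5031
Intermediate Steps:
y(W) = W²
J(G, T) = T + G*T/20 (J(G, T) = (T*(1/20))*G + T = (T/20)*G + T = G*T/20 + T = T + G*T/20)
(-160 - 1*(-332))*J(y(-1*5), -13) = (-160 - 1*(-332))*((1/20)*(-13)*(20 + (-1*5)²)) = (-160 + 332)*((1/20)*(-13)*(20 + (-5)²)) = 172*((1/20)*(-13)*(20 + 25)) = 172*((1/20)*(-13)*45) = 172*(-117/4) = -5031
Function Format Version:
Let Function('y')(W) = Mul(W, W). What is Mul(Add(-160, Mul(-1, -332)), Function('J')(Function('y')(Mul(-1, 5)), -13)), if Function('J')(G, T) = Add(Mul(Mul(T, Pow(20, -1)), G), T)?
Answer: -5031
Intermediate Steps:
Function('y')(W) = Pow(W, 2)
Function('J')(G, T) = Add(T, Mul(Rational(1, 20), G, T)) (Function('J')(G, T) = Add(Mul(Mul(T, Rational(1, 20)), G), T) = Add(Mul(Mul(Rational(1, 20), T), G), T) = Add(Mul(Rational(1, 20), G, T), T) = Add(T, Mul(Rational(1, 20), G, T)))
Mul(Add(-160, Mul(-1, -332)), Function('J')(Function('y')(Mul(-1, 5)), -13)) = Mul(Add(-160, Mul(-1, -332)), Mul(Rational(1, 20), -13, Add(20, Pow(Mul(-1, 5), 2)))) = Mul(Add(-160, 332), Mul(Rational(1, 20), -13, Add(20, Pow(-5, 2)))) = Mul(172, Mul(Rational(1, 20), -13, Add(20, 25))) = Mul(172, Mul(Rational(1, 20), -13, 45)) = Mul(172, Rational(-117, 4)) = -5031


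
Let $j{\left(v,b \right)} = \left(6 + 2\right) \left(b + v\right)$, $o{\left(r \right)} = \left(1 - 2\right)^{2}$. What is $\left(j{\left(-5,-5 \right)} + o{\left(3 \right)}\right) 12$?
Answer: $-948$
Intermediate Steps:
$o{\left(r \right)} = 1$ ($o{\left(r \right)} = \left(-1\right)^{2} = 1$)
$j{\left(v,b \right)} = 8 b + 8 v$ ($j{\left(v,b \right)} = 8 \left(b + v\right) = 8 b + 8 v$)
$\left(j{\left(-5,-5 \right)} + o{\left(3 \right)}\right) 12 = \left(\left(8 \left(-5\right) + 8 \left(-5\right)\right) + 1\right) 12 = \left(\left(-40 - 40\right) + 1\right) 12 = \left(-80 + 1\right) 12 = \left(-79\right) 12 = -948$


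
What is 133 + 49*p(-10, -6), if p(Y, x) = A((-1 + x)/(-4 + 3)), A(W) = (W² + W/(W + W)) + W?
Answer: 5803/2 ≈ 2901.5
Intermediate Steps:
A(W) = ½ + W + W² (A(W) = (W² + W/((2*W))) + W = (W² + (1/(2*W))*W) + W = (W² + ½) + W = (½ + W²) + W = ½ + W + W²)
p(Y, x) = 3/2 + (1 - x)² - x (p(Y, x) = ½ + (-1 + x)/(-4 + 3) + ((-1 + x)/(-4 + 3))² = ½ + (-1 + x)/(-1) + ((-1 + x)/(-1))² = ½ + (-1 + x)*(-1) + ((-1 + x)*(-1))² = ½ + (1 - x) + (1 - x)² = 3/2 + (1 - x)² - x)
133 + 49*p(-10, -6) = 133 + 49*(5/2 + (-6)² - 3*(-6)) = 133 + 49*(5/2 + 36 + 18) = 133 + 49*(113/2) = 133 + 5537/2 = 5803/2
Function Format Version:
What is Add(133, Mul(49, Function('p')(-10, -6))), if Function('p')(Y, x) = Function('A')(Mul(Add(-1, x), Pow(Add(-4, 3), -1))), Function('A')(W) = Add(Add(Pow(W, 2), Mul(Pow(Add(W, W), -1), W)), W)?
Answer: Rational(5803, 2) ≈ 2901.5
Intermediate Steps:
Function('A')(W) = Add(Rational(1, 2), W, Pow(W, 2)) (Function('A')(W) = Add(Add(Pow(W, 2), Mul(Pow(Mul(2, W), -1), W)), W) = Add(Add(Pow(W, 2), Mul(Mul(Rational(1, 2), Pow(W, -1)), W)), W) = Add(Add(Pow(W, 2), Rational(1, 2)), W) = Add(Add(Rational(1, 2), Pow(W, 2)), W) = Add(Rational(1, 2), W, Pow(W, 2)))
Function('p')(Y, x) = Add(Rational(3, 2), Pow(Add(1, Mul(-1, x)), 2), Mul(-1, x)) (Function('p')(Y, x) = Add(Rational(1, 2), Mul(Add(-1, x), Pow(Add(-4, 3), -1)), Pow(Mul(Add(-1, x), Pow(Add(-4, 3), -1)), 2)) = Add(Rational(1, 2), Mul(Add(-1, x), Pow(-1, -1)), Pow(Mul(Add(-1, x), Pow(-1, -1)), 2)) = Add(Rational(1, 2), Mul(Add(-1, x), -1), Pow(Mul(Add(-1, x), -1), 2)) = Add(Rational(1, 2), Add(1, Mul(-1, x)), Pow(Add(1, Mul(-1, x)), 2)) = Add(Rational(3, 2), Pow(Add(1, Mul(-1, x)), 2), Mul(-1, x)))
Add(133, Mul(49, Function('p')(-10, -6))) = Add(133, Mul(49, Add(Rational(5, 2), Pow(-6, 2), Mul(-3, -6)))) = Add(133, Mul(49, Add(Rational(5, 2), 36, 18))) = Add(133, Mul(49, Rational(113, 2))) = Add(133, Rational(5537, 2)) = Rational(5803, 2)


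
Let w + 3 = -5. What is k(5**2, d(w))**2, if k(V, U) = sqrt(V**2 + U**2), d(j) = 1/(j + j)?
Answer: 160001/256 ≈ 625.00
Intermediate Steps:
w = -8 (w = -3 - 5 = -8)
d(j) = 1/(2*j)
k(V, U) = sqrt(U**2 + V**2)
k(5**2, d(w))**2 = (sqrt(((1/2)/(-8))**2 + (5**2)**2))**2 = (sqrt(((1/2)*(-1/8))**2 + 25**2))**2 = (sqrt((-1/16)**2 + 625))**2 = (sqrt(1/256 + 625))**2 = (sqrt(160001/256))**2 = (sqrt(160001)/16)**2 = 160001/256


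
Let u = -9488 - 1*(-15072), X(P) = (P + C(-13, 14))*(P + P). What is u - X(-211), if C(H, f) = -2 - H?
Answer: -78816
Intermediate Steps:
X(P) = 2*P*(11 + P) (X(P) = (P + (-2 - 1*(-13)))*(P + P) = (P + (-2 + 13))*(2*P) = (P + 11)*(2*P) = (11 + P)*(2*P) = 2*P*(11 + P))
u = 5584 (u = -9488 + 15072 = 5584)
u - X(-211) = 5584 - 2*(-211)*(11 - 211) = 5584 - 2*(-211)*(-200) = 5584 - 1*84400 = 5584 - 84400 = -78816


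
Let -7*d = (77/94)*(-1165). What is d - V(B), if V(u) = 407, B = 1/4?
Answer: -25443/94 ≈ -270.67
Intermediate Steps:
d = 12815/94 (d = -77/94*(-1165)/7 = -77*(1/94)*(-1165)/7 = -11*(-1165)/94 = -⅐*(-89705/94) = 12815/94 ≈ 136.33)
B = ¼ ≈ 0.25000
d - V(B) = 12815/94 - 1*407 = 12815/94 - 407 = -25443/94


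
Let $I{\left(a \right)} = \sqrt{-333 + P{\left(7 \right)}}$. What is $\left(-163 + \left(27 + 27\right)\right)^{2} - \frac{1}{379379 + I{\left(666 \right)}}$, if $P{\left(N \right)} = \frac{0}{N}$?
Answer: $\frac{1710013628617715}{143928425974} + \frac{3 i \sqrt{37}}{143928425974} \approx 11881.0 + 1.2679 \cdot 10^{-10} i$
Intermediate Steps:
$P{\left(N \right)} = 0$
$I{\left(a \right)} = 3 i \sqrt{37}$ ($I{\left(a \right)} = \sqrt{-333 + 0} = \sqrt{-333} = 3 i \sqrt{37}$)
$\left(-163 + \left(27 + 27\right)\right)^{2} - \frac{1}{379379 + I{\left(666 \right)}} = \left(-163 + \left(27 + 27\right)\right)^{2} - \frac{1}{379379 + 3 i \sqrt{37}} = \left(-163 + 54\right)^{2} - \frac{1}{379379 + 3 i \sqrt{37}} = \left(-109\right)^{2} - \frac{1}{379379 + 3 i \sqrt{37}} = 11881 - \frac{1}{379379 + 3 i \sqrt{37}}$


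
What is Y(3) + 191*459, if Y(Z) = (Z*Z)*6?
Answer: 87723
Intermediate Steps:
Y(Z) = 6*Z² (Y(Z) = Z²*6 = 6*Z²)
Y(3) + 191*459 = 6*3² + 191*459 = 6*9 + 87669 = 54 + 87669 = 87723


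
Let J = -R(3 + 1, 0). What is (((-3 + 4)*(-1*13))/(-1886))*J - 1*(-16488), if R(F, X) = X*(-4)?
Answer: 16488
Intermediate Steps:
R(F, X) = -4*X
J = 0 (J = -(-4)*0 = -1*0 = 0)
(((-3 + 4)*(-1*13))/(-1886))*J - 1*(-16488) = (((-3 + 4)*(-1*13))/(-1886))*0 - 1*(-16488) = ((1*(-13))*(-1/1886))*0 + 16488 = -13*(-1/1886)*0 + 16488 = (13/1886)*0 + 16488 = 0 + 16488 = 16488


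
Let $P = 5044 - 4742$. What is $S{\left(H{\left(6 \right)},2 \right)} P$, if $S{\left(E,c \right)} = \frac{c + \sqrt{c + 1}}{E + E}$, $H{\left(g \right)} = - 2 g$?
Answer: $- \frac{151}{6} - \frac{151 \sqrt{3}}{12} \approx -46.962$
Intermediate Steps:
$P = 302$
$S{\left(E,c \right)} = \frac{c + \sqrt{1 + c}}{2 E}$
$S{\left(H{\left(6 \right)},2 \right)} P = \frac{2 + \sqrt{1 + 2}}{2 \left(\left(-2\right) 6\right)} 302 = \frac{2 + \sqrt{3}}{2 \left(-12\right)} 302 = \frac{1}{2} \left(- \frac{1}{12}\right) \left(2 + \sqrt{3}\right) 302 = \left(- \frac{1}{12} - \frac{\sqrt{3}}{24}\right) 302 = - \frac{151}{6} - \frac{151 \sqrt{3}}{12}$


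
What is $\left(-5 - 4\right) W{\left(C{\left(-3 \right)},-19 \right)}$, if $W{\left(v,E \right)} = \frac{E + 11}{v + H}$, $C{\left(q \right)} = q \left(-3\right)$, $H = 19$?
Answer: $\frac{18}{7} \approx 2.5714$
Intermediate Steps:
$C{\left(q \right)} = - 3 q$
$W{\left(v,E \right)} = \frac{11 + E}{19 + v}$ ($W{\left(v,E \right)} = \frac{E + 11}{v + 19} = \frac{11 + E}{19 + v}$)
$\left(-5 - 4\right) W{\left(C{\left(-3 \right)},-19 \right)} = \left(-5 - 4\right) \frac{11 - 19}{19 - -9} = - 9 \frac{1}{19 + 9} \left(-8\right) = - 9 \cdot \frac{1}{28} \left(-8\right) = \left(-9\right) \left(- \frac{2}{7}\right) = \frac{18}{7}$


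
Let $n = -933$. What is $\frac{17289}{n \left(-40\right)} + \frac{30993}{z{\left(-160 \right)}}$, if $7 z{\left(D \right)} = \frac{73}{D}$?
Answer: $- \frac{431818849701}{908120} \approx -4.7551 \cdot 10^{5}$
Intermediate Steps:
$z{\left(D \right)} = \frac{73}{7 D}$ ($z{\left(D \right)} = \frac{73 \frac{1}{D}}{7} = \frac{73}{7 D}$)
$\frac{17289}{n \left(-40\right)} + \frac{30993}{z{\left(-160 \right)}} = \frac{17289}{\left(-933\right) \left(-40\right)} + \frac{30993}{\frac{73}{7} \frac{1}{-160}} = \frac{17289}{37320} + \frac{30993}{\frac{73}{7} \left(- \frac{1}{160}\right)} = 17289 \cdot \frac{1}{37320} + \frac{30993}{- \frac{73}{1120}} = \frac{5763}{12440} + 30993 \left(- \frac{1120}{73}\right) = \frac{5763}{12440} - \frac{34712160}{73} = - \frac{431818849701}{908120}$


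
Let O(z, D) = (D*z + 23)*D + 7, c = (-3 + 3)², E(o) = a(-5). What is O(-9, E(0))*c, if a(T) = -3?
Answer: 0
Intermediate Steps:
E(o) = -3
c = 0 (c = 0² = 0)
O(z, D) = 7 + D*(23 + D*z) (O(z, D) = (23 + D*z)*D + 7 = D*(23 + D*z) + 7 = 7 + D*(23 + D*z))
O(-9, E(0))*c = (7 + 23*(-3) - 9*(-3)²)*0 = (7 - 69 - 9*9)*0 = (7 - 69 - 81)*0 = -143*0 = 0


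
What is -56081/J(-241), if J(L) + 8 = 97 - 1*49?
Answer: -56081/40 ≈ -1402.0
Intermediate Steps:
J(L) = 40 (J(L) = -8 + (97 - 1*49) = -8 + (97 - 49) = -8 + 48 = 40)
-56081/J(-241) = -56081/40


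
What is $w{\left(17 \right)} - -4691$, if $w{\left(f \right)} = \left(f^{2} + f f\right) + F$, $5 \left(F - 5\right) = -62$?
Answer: $\frac{26308}{5} \approx 5261.6$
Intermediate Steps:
$F = - \frac{37}{5}$ ($F = 5 + \frac{1}{5} \left(-62\right) = 5 - \frac{62}{5} = - \frac{37}{5} \approx -7.4$)
$w{\left(f \right)} = - \frac{37}{5} + 2 f^{2}$ ($w{\left(f \right)} = \left(f^{2} + f f\right) - \frac{37}{5} = \left(f^{2} + f^{2}\right) - \frac{37}{5} = 2 f^{2} - \frac{37}{5} = - \frac{37}{5} + 2 f^{2}$)
$w{\left(17 \right)} - -4691 = \left(- \frac{37}{5} + 2 \cdot 17^{2}\right) - -4691 = \left(- \frac{37}{5} + 2 \cdot 289\right) + 4691 = \left(- \frac{37}{5} + 578\right) + 4691 = \frac{2853}{5} + 4691 = \frac{26308}{5}$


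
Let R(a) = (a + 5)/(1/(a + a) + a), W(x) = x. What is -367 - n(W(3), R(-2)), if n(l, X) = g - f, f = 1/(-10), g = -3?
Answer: -3641/10 ≈ -364.10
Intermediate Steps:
f = -1/10 ≈ -0.10000
R(a) = (5 + a)/(a + 1/(2*a)) (R(a) = (5 + a)/(1/(2*a) + a) = (5 + a)/(a + 1/(2*a)))
n(l, X) = -29/10 (n(l, X) = -3 - 1*(-1/10) = -3 + 1/10 = -29/10)
-367 - n(W(3), R(-2)) = -367 - 1*(-29/10) = -367 + 29/10 = -3641/10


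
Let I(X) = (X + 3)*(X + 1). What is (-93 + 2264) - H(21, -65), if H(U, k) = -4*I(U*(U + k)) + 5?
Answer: 3402498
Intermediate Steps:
I(X) = (1 + X)*(3 + X) (I(X) = (3 + X)*(1 + X) = (1 + X)*(3 + X))
H(U, k) = -7 - 16*U*(U + k) - 4*U**2*(U + k)**2 (H(U, k) = -4*(3 + (U*(U + k))**2 + 4*(U*(U + k))) + 5 = -4*(3 + U**2*(U + k)**2 + 4*U*(U + k)) + 5 = (-12 - 16*U*(U + k) - 4*U**2*(U + k)**2) + 5 = -7 - 16*U*(U + k) - 4*U**2*(U + k)**2)
(-93 + 2264) - H(21, -65) = (-93 + 2264) - (-7 - 16*21*(21 - 65) - 4*21**2*(21 - 65)**2) = 2171 - (-7 - 16*21*(-44) - 4*441*(-44)**2) = 2171 - (-7 + 14784 - 4*441*1936) = 2171 - (-7 + 14784 - 3415104) = 2171 - 1*(-3400327) = 2171 + 3400327 = 3402498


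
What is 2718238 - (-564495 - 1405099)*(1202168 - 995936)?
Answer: 406196028046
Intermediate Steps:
2718238 - (-564495 - 1405099)*(1202168 - 995936) = 2718238 - (-1969594)*206232 = 2718238 - 1*(-406193309808) = 2718238 + 406193309808 = 406196028046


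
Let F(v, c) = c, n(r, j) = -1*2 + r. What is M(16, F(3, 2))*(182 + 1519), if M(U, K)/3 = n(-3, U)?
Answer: -25515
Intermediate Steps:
n(r, j) = -2 + r
M(U, K) = -15 (M(U, K) = 3*(-2 - 3) = 3*(-5) = -15)
M(16, F(3, 2))*(182 + 1519) = -15*(182 + 1519) = -15*1701 = -25515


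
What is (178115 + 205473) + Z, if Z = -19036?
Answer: 364552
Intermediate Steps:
(178115 + 205473) + Z = (178115 + 205473) - 19036 = 383588 - 19036 = 364552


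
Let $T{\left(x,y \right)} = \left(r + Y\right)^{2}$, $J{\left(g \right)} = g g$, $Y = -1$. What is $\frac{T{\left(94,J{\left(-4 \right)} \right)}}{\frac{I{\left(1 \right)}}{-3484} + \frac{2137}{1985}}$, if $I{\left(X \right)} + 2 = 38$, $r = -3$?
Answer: $\frac{13831480}{921731} \approx 15.006$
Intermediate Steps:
$J{\left(g \right)} = g^{2}$
$T{\left(x,y \right)} = 16$ ($T{\left(x,y \right)} = \left(-3 - 1\right)^{2} = \left(-4\right)^{2} = 16$)
$I{\left(X \right)} = 36$ ($I{\left(X \right)} = -2 + 38 = 36$)
$\frac{T{\left(94,J{\left(-4 \right)} \right)}}{\frac{I{\left(1 \right)}}{-3484} + \frac{2137}{1985}} = \frac{16}{\frac{36}{-3484} + \frac{2137}{1985}} = \frac{16}{36 \left(- \frac{1}{3484}\right) + 2137 \cdot \frac{1}{1985}} = \frac{16}{- \frac{9}{871} + \frac{2137}{1985}} = \frac{16}{\frac{1843462}{1728935}} = 16 \cdot \frac{1728935}{1843462} = \frac{13831480}{921731}$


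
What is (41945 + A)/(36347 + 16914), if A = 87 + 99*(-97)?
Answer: 32429/53261 ≈ 0.60887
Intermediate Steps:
A = -9516 (A = 87 - 9603 = -9516)
(41945 + A)/(36347 + 16914) = (41945 - 9516)/(36347 + 16914) = 32429/53261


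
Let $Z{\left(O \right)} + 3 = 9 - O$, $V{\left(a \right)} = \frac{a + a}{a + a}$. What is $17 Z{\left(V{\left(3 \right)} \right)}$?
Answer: $85$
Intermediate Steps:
$V{\left(a \right)} = 1$ ($V{\left(a \right)} = \frac{2 a}{2 a} = 2 a \frac{1}{2 a} = 1$)
$Z{\left(O \right)} = 6 - O$ ($Z{\left(O \right)} = -3 - \left(-9 + O\right) = 6 - O$)
$17 Z{\left(V{\left(3 \right)} \right)} = 17 \left(6 - 1\right) = 17 \cdot 5 = 85$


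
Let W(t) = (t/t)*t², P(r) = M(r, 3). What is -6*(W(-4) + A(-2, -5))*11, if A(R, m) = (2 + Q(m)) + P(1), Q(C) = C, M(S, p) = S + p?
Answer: -1122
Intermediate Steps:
P(r) = 3 + r (P(r) = r + 3 = 3 + r)
A(R, m) = 6 + m (A(R, m) = (2 + m) + (3 + 1) = (2 + m) + 4 = 6 + m)
W(t) = t² (W(t) = 1*t² = t²)
-6*(W(-4) + A(-2, -5))*11 = -6*((-4)² + (6 - 5))*11 = -6*(16 + 1)*11 = -6*17*11 = -102*11 = -1122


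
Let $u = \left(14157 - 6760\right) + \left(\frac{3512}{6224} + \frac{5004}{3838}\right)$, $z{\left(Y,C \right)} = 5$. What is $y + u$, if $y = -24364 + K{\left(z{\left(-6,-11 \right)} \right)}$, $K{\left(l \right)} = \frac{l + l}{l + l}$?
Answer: $- \frac{25327143615}{1492982} \approx -16964.0$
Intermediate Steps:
$K{\left(l \right)} = 1$ ($K{\left(l \right)} = \frac{2 l}{2 l} = 2 l \frac{1}{2 l} = 1$)
$u = \frac{11046376851}{1492982}$ ($u = 7397 + \left(3512 \cdot \frac{1}{6224} + 5004 \cdot \frac{1}{3838}\right) = 7397 + \left(\frac{439}{778} + \frac{2502}{1919}\right) = 7397 + \frac{2788997}{1492982} = \frac{11046376851}{1492982} \approx 7398.9$)
$y = -24363$ ($y = -24364 + 1 = -24363$)
$y + u = -24363 + \frac{11046376851}{1492982} = - \frac{25327143615}{1492982}$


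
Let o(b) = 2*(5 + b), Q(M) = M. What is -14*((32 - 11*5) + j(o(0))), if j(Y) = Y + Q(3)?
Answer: 140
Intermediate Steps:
o(b) = 10 + 2*b
j(Y) = 3 + Y (j(Y) = Y + 3 = 3 + Y)
-14*((32 - 11*5) + j(o(0))) = -14*((32 - 11*5) + (3 + (10 + 2*0))) = -14*((32 - 55) + (3 + (10 + 0))) = -14*(-23 + (3 + 10)) = -14*(-23 + 13) = -14*(-10) = 140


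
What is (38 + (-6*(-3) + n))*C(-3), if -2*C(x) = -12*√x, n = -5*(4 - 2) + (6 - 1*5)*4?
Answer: 300*I*√3 ≈ 519.62*I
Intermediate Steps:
n = -6 (n = -5*2 + (6 - 5)*4 = -10 + 1*4 = -10 + 4 = -6)
C(x) = 6*√x (C(x) = -(-1)*12*√x/2 = -(-6)*√x = 6*√x)
(38 + (-6*(-3) + n))*C(-3) = (38 + (-6*(-3) - 6))*(6*√(-3)) = (38 + (18 - 6))*(6*(I*√3)) = (38 + 12)*(6*I*√3) = 50*(6*I*√3) = 300*I*√3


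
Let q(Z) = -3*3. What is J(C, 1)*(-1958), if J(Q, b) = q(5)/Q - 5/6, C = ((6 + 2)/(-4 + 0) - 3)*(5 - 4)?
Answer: -28391/15 ≈ -1892.7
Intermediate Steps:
q(Z) = -9
C = -5 (C = (8/(-4) - 3)*1 = (8*(-1/4) - 3)*1 = (-2 - 3)*1 = -5*1 = -5)
J(Q, b) = -5/6 - 9/Q (J(Q, b) = -9/Q - 5/6 = -5/6 - 9/Q)
J(C, 1)*(-1958) = (-5/6 - 9/(-5))*(-1958) = (-5/6 - 9*(-1/5))*(-1958) = (-5/6 + 9/5)*(-1958) = (29/30)*(-1958) = -28391/15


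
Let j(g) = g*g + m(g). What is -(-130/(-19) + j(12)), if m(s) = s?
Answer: -3094/19 ≈ -162.84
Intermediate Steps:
j(g) = g + g² (j(g) = g*g + g = g² + g = g + g²)
-(-130/(-19) + j(12)) = -(-130/(-19) + 12*(1 + 12)) = -(-130*(-1/19) + 12*13) = -(130/19 + 156) = -1*3094/19 = -3094/19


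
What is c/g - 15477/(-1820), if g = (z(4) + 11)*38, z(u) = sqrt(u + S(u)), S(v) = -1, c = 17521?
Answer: 7503023/145730 - 17521*sqrt(3)/4484 ≈ 44.718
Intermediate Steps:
z(u) = sqrt(-1 + u) (z(u) = sqrt(u - 1) = sqrt(-1 + u))
g = 418 + 38*sqrt(3) (g = (sqrt(-1 + 4) + 11)*38 = (sqrt(3) + 11)*38 = (11 + sqrt(3))*38 = 418 + 38*sqrt(3) ≈ 483.82)
c/g - 15477/(-1820) = 17521/(418 + 38*sqrt(3)) - 15477/(-1820) = 17521/(418 + 38*sqrt(3)) - 15477*(-1/1820) = 17521/(418 + 38*sqrt(3)) + 2211/260 = 2211/260 + 17521/(418 + 38*sqrt(3))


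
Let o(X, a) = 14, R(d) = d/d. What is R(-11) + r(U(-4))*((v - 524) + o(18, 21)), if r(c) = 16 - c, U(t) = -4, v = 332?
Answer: -3559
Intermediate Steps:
R(d) = 1
R(-11) + r(U(-4))*((v - 524) + o(18, 21)) = 1 + (16 - 1*(-4))*((332 - 524) + 14) = 1 + (16 + 4)*(-192 + 14) = 1 + 20*(-178) = 1 - 3560 = -3559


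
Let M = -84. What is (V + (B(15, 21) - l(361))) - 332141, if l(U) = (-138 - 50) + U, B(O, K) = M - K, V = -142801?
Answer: -475220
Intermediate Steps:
B(O, K) = -84 - K
l(U) = -188 + U
(V + (B(15, 21) - l(361))) - 332141 = (-142801 + ((-84 - 1*21) - (-188 + 361))) - 332141 = (-142801 + ((-84 - 21) - 1*173)) - 332141 = (-142801 + (-105 - 173)) - 332141 = (-142801 - 278) - 332141 = -143079 - 332141 = -475220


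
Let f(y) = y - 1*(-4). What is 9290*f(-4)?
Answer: 0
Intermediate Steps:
f(y) = 4 + y (f(y) = y + 4 = 4 + y)
9290*f(-4) = 9290*(4 - 4) = 9290*0 = 0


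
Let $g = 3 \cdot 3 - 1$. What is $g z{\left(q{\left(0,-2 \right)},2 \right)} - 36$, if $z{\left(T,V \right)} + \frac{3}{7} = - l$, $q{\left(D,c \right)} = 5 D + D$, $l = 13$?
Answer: $- \frac{1004}{7} \approx -143.43$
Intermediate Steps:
$q{\left(D,c \right)} = 6 D$
$z{\left(T,V \right)} = - \frac{94}{7}$ ($z{\left(T,V \right)} = - \frac{3}{7} - 13 = - \frac{94}{7}$)
$g = 8$ ($g = 9 - 1 = 8$)
$g z{\left(q{\left(0,-2 \right)},2 \right)} - 36 = 8 \left(- \frac{94}{7}\right) - 36 = - \frac{752}{7} - 36 = - \frac{1004}{7}$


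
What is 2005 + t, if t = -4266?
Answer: -2261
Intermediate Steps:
2005 + t = 2005 - 4266 = -2261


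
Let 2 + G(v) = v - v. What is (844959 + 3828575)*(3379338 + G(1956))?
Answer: 15793441693424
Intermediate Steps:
G(v) = -2 (G(v) = -2 + (v - v) = -2 + 0 = -2)
(844959 + 3828575)*(3379338 + G(1956)) = (844959 + 3828575)*(3379338 - 2) = 4673534*3379336 = 15793441693424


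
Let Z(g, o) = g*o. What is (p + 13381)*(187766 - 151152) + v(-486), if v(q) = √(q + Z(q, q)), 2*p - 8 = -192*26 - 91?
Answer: 397023909 + 9*√2910 ≈ 3.9702e+8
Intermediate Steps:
p = -5075/2 (p = 4 + (-192*26 - 91)/2 = 4 + (-4992 - 91)/2 = 4 + (½)*(-5083) = 4 - 5083/2 = -5075/2 ≈ -2537.5)
v(q) = √(q + q²) (v(q) = √(q + q*q) = √(q + q²))
(p + 13381)*(187766 - 151152) + v(-486) = (-5075/2 + 13381)*(187766 - 151152) + √(-486*(1 - 486)) = (21687/2)*36614 + √(-486*(-485)) = 397023909 + √235710 = 397023909 + 9*√2910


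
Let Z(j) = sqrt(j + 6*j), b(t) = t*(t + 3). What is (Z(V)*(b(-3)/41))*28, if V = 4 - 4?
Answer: 0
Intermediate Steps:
b(t) = t*(3 + t)
V = 0
Z(j) = sqrt(7)*sqrt(j) (Z(j) = sqrt(7*j) = sqrt(7)*sqrt(j))
(Z(V)*(b(-3)/41))*28 = ((sqrt(7)*sqrt(0))*(-3*(3 - 3)/41))*28 = ((sqrt(7)*0)*(-3*0*(1/41)))*28 = (0*(0*(1/41)))*28 = (0*0)*28 = 0*28 = 0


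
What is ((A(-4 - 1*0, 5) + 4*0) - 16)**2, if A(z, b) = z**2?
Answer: 0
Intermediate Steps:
((A(-4 - 1*0, 5) + 4*0) - 16)**2 = (((-4 - 1*0)**2 + 4*0) - 16)**2 = (((-4 + 0)**2 + 0) - 16)**2 = (((-4)**2 + 0) - 16)**2 = ((16 + 0) - 16)**2 = (16 - 16)**2 = 0**2 = 0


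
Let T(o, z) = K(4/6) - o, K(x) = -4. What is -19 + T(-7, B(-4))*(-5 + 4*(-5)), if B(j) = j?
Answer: -94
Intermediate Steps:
T(o, z) = -4 - o
-19 + T(-7, B(-4))*(-5 + 4*(-5)) = -19 + (-4 - 1*(-7))*(-5 + 4*(-5)) = -19 + (-4 + 7)*(-5 - 20) = -19 + 3*(-25) = -19 - 75 = -94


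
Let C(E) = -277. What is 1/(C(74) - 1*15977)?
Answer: -1/16254 ≈ -6.1523e-5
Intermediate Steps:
1/(C(74) - 1*15977) = 1/(-277 - 1*15977) = 1/(-277 - 15977) = 1/(-16254) = -1/16254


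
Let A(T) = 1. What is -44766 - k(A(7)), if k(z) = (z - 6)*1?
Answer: -44761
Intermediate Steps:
k(z) = -6 + z (k(z) = (-6 + z)*1 = -6 + z)
-44766 - k(A(7)) = -44766 - (-6 + 1) = -44766 - 1*(-5) = -44766 + 5 = -44761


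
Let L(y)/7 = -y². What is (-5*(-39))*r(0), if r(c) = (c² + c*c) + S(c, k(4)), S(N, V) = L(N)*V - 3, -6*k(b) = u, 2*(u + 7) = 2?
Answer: -585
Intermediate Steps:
u = -6 (u = -7 + (½)*2 = -7 + 1 = -6)
k(b) = 1 (k(b) = -⅙*(-6) = 1)
L(y) = -7*y² (L(y) = 7*(-y²) = -7*y²)
S(N, V) = -3 - 7*V*N² (S(N, V) = (-7*N²)*V - 3 = -7*V*N² - 3 = -3 - 7*V*N²)
r(c) = -3 - 5*c² (r(c) = (c² + c*c) + (-3 - 7*1*c²) = (c² + c²) + (-3 - 7*c²) = 2*c² + (-3 - 7*c²) = -3 - 5*c²)
(-5*(-39))*r(0) = (-5*(-39))*(-3 - 5*0²) = 195*(-3 - 5*0) = 195*(-3 + 0) = 195*(-3) = -585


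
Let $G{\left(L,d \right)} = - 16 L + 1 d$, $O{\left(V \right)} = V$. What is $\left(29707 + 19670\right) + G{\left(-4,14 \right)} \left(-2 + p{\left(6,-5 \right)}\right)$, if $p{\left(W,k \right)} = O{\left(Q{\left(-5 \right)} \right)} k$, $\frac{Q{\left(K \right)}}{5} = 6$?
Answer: $37521$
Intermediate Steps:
$Q{\left(K \right)} = 30$ ($Q{\left(K \right)} = 5 \cdot 6 = 30$)
$G{\left(L,d \right)} = d - 16 L$ ($G{\left(L,d \right)} = - 16 L + d = d - 16 L$)
$p{\left(W,k \right)} = 30 k$
$\left(29707 + 19670\right) + G{\left(-4,14 \right)} \left(-2 + p{\left(6,-5 \right)}\right) = \left(29707 + 19670\right) + \left(14 - -64\right) \left(-2 + 30 \left(-5\right)\right) = 49377 + \left(14 + 64\right) \left(-2 - 150\right) = 49377 + 78 \left(-152\right) = 49377 - 11856 = 37521$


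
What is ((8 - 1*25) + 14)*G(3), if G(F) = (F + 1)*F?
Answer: -36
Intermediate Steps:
G(F) = F*(1 + F) (G(F) = (1 + F)*F = F*(1 + F))
((8 - 1*25) + 14)*G(3) = ((8 - 1*25) + 14)*(3*(1 + 3)) = ((8 - 25) + 14)*(3*4) = (-17 + 14)*12 = -3*12 = -36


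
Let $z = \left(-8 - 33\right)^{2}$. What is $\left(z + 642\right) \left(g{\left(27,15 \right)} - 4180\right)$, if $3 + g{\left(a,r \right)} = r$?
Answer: $-9682264$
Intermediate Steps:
$g{\left(a,r \right)} = -3 + r$
$z = 1681$ ($z = \left(-41\right)^{2} = 1681$)
$\left(z + 642\right) \left(g{\left(27,15 \right)} - 4180\right) = \left(1681 + 642\right) \left(\left(-3 + 15\right) - 4180\right) = 2323 \left(12 - 4180\right) = 2323 \left(-4168\right) = -9682264$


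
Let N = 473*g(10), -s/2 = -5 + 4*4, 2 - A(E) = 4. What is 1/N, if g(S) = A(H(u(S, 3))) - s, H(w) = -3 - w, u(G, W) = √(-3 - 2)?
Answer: 1/9460 ≈ 0.00010571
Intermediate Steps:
u(G, W) = I*√5 (u(G, W) = √(-5) = I*√5)
A(E) = -2 (A(E) = 2 - 1*4 = 2 - 4 = -2)
s = -22 (s = -2*(-5 + 4*4) = -2*(-5 + 16) = -2*11 = -22)
g(S) = 20 (g(S) = -2 - 1*(-22) = -2 + 22 = 20)
N = 9460 (N = 473*20 = 9460)
1/N = 1/9460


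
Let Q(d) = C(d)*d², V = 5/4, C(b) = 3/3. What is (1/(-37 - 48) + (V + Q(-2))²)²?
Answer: 1403925961/1849600 ≈ 759.04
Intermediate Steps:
C(b) = 1 (C(b) = 3*(⅓) = 1)
V = 5/4 (V = 5*(¼) = 5/4 ≈ 1.2500)
Q(d) = d² (Q(d) = 1*d² = d²)
(1/(-37 - 48) + (V + Q(-2))²)² = (1/(-37 - 48) + (5/4 + (-2)²)²)² = (1/(-85) + (5/4 + 4)²)² = (-1/85 + (21/4)²)² = (-1/85 + 441/16)² = (37469/1360)² = 1403925961/1849600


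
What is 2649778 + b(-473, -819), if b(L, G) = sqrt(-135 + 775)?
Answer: 2649778 + 8*sqrt(10) ≈ 2.6498e+6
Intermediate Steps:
b(L, G) = 8*sqrt(10) (b(L, G) = sqrt(640) = 8*sqrt(10))
2649778 + b(-473, -819) = 2649778 + 8*sqrt(10)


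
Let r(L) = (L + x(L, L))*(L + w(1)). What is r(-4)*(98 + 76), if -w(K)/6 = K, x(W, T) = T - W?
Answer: 6960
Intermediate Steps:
w(K) = -6*K
r(L) = L*(-6 + L) (r(L) = (L + (L - L))*(L - 6*1) = (L + 0)*(L - 6) = L*(-6 + L))
r(-4)*(98 + 76) = (-4*(-6 - 4))*(98 + 76) = -4*(-10)*174 = 40*174 = 6960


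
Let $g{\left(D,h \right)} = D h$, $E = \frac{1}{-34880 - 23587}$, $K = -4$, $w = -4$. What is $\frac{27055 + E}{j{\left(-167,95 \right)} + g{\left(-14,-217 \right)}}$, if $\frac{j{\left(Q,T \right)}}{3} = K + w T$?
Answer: $\frac{790912342}{55134381} \approx 14.345$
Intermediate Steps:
$E = - \frac{1}{58467}$ ($E = \frac{1}{-58467} = - \frac{1}{58467} \approx -1.7104 \cdot 10^{-5}$)
$j{\left(Q,T \right)} = -12 - 12 T$ ($j{\left(Q,T \right)} = 3 \left(-4 - 4 T\right) = -12 - 12 T$)
$\frac{27055 + E}{j{\left(-167,95 \right)} + g{\left(-14,-217 \right)}} = \frac{27055 - \frac{1}{58467}}{\left(-12 - 1140\right) - -3038} = \frac{1581824684}{58467 \left(\left(-12 - 1140\right) + 3038\right)} = \frac{1581824684}{58467 \left(-1152 + 3038\right)} = \frac{1581824684}{58467 \cdot 1886} = \frac{1581824684}{58467} \cdot \frac{1}{1886} = \frac{790912342}{55134381}$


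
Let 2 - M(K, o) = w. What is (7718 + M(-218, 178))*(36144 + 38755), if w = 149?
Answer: 567060329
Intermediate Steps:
M(K, o) = -147 (M(K, o) = 2 - 1*149 = 2 - 149 = -147)
(7718 + M(-218, 178))*(36144 + 38755) = (7718 - 147)*(36144 + 38755) = 7571*74899 = 567060329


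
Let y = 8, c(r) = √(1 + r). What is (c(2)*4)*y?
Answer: 32*√3 ≈ 55.426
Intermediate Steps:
(c(2)*4)*y = (√(1 + 2)*4)*8 = (√3*4)*8 = (4*√3)*8 = 32*√3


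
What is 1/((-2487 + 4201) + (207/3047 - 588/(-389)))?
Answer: 1185283/2033447221 ≈ 0.00058289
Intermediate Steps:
1/((-2487 + 4201) + (207/3047 - 588/(-389))) = 1/(1714 + (207*(1/3047) - 588*(-1/389))) = 1/(1714 + (207/3047 + 588/389)) = 1/(1714 + 1872159/1185283) = 1/(2033447221/1185283) = 1185283/2033447221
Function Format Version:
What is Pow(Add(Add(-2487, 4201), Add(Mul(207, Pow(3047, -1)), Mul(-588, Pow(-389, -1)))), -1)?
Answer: Rational(1185283, 2033447221) ≈ 0.00058289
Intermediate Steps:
Pow(Add(Add(-2487, 4201), Add(Mul(207, Pow(3047, -1)), Mul(-588, Pow(-389, -1)))), -1) = Pow(Add(1714, Add(Mul(207, Rational(1, 3047)), Mul(-588, Rational(-1, 389)))), -1) = Pow(Add(1714, Add(Rational(207, 3047), Rational(588, 389))), -1) = Pow(Add(1714, Rational(1872159, 1185283)), -1) = Pow(Rational(2033447221, 1185283), -1) = Rational(1185283, 2033447221)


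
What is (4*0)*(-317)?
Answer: 0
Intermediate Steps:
(4*0)*(-317) = 0*(-317) = 0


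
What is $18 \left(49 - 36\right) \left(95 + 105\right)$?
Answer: $46800$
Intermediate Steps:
$18 \left(49 - 36\right) \left(95 + 105\right) = 18 \left(49 - 36\right) 200 = 18 \cdot 13 \cdot 200 = 18 \cdot 2600 = 46800$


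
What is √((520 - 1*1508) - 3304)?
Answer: 2*I*√1073 ≈ 65.513*I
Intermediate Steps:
√((520 - 1*1508) - 3304) = √((520 - 1508) - 3304) = √(-988 - 3304) = √(-4292) = 2*I*√1073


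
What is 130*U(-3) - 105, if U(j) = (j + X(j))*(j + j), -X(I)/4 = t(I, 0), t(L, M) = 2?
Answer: 8475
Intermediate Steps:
X(I) = -8 (X(I) = -4*2 = -8)
U(j) = 2*j*(-8 + j) (U(j) = (j - 8)*(j + j) = (-8 + j)*(2*j) = 2*j*(-8 + j))
130*U(-3) - 105 = 130*(2*(-3)*(-8 - 3)) - 105 = 130*(2*(-3)*(-11)) - 105 = 130*66 - 105 = 8580 - 105 = 8475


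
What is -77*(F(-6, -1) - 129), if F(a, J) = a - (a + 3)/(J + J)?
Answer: 21021/2 ≈ 10511.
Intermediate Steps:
F(a, J) = a - (3 + a)/(2*J)
-77*(F(-6, -1) - 129) = -77*((½)*(-3 - 1*(-6) + 2*(-1)*(-6))/(-1) - 129) = -77*((½)*(-1)*(-3 + 6 + 12) - 129) = -77*((½)*(-1)*15 - 129) = -77*(-15/2 - 129) = -77*(-273/2) = 21021/2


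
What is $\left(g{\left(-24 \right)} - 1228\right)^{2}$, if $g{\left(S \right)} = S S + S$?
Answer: $456976$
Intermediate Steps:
$g{\left(S \right)} = S + S^{2}$ ($g{\left(S \right)} = S^{2} + S = S + S^{2}$)
$\left(g{\left(-24 \right)} - 1228\right)^{2} = \left(- 24 \left(1 - 24\right) - 1228\right)^{2} = \left(\left(-24\right) \left(-23\right) - 1228\right)^{2} = \left(552 - 1228\right)^{2} = \left(-676\right)^{2} = 456976$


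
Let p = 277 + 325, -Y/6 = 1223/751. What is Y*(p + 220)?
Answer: -6031836/751 ≈ -8031.7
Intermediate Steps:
Y = -7338/751 ≈ -9.7710
p = 602
Y*(p + 220) = -7338*(602 + 220)/751 = -7338/751*822 = -6031836/751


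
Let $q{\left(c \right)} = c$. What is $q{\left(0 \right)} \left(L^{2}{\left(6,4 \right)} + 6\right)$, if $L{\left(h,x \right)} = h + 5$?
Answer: $0$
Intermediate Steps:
$L{\left(h,x \right)} = 5 + h$
$q{\left(0 \right)} \left(L^{2}{\left(6,4 \right)} + 6\right) = 0 \left(\left(5 + 6\right)^{2} + 6\right) = 0 \left(11^{2} + 6\right) = 0 \left(121 + 6\right) = 0 \cdot 127 = 0$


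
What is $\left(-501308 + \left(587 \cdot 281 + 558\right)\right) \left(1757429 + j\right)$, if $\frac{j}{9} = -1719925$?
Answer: $4607853842488$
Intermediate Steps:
$j = -15479325$ ($j = 9 \left(-1719925\right) = -15479325$)
$\left(-501308 + \left(587 \cdot 281 + 558\right)\right) \left(1757429 + j\right) = \left(-501308 + \left(587 \cdot 281 + 558\right)\right) \left(1757429 - 15479325\right) = \left(-501308 + \left(164947 + 558\right)\right) \left(-13721896\right) = \left(-501308 + 165505\right) \left(-13721896\right) = \left(-335803\right) \left(-13721896\right) = 4607853842488$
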